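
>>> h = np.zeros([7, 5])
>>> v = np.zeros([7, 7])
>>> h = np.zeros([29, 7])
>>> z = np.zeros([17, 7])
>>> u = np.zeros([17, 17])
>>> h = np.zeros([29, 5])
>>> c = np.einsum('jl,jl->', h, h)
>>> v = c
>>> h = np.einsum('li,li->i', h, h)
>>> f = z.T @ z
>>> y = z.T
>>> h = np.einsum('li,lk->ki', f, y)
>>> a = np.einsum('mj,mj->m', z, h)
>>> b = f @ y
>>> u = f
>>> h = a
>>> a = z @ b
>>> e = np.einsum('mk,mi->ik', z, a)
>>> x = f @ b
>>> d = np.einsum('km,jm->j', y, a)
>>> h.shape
(17,)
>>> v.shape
()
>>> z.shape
(17, 7)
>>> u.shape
(7, 7)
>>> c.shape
()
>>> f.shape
(7, 7)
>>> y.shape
(7, 17)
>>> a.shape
(17, 17)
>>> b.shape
(7, 17)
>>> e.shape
(17, 7)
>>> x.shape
(7, 17)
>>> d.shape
(17,)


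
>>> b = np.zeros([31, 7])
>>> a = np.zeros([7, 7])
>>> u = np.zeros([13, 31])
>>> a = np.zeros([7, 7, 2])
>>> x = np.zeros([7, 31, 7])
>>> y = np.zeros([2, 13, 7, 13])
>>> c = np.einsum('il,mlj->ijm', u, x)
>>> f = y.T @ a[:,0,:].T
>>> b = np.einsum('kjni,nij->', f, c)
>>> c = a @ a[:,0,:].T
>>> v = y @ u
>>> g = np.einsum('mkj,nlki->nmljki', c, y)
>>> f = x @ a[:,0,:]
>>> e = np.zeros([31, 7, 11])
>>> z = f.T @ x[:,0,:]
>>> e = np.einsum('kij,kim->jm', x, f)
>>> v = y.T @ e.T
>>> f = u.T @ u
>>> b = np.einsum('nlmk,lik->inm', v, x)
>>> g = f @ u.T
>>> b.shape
(31, 13, 13)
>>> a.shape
(7, 7, 2)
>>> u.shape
(13, 31)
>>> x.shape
(7, 31, 7)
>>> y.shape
(2, 13, 7, 13)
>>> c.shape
(7, 7, 7)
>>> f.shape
(31, 31)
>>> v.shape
(13, 7, 13, 7)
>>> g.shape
(31, 13)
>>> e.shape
(7, 2)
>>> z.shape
(2, 31, 7)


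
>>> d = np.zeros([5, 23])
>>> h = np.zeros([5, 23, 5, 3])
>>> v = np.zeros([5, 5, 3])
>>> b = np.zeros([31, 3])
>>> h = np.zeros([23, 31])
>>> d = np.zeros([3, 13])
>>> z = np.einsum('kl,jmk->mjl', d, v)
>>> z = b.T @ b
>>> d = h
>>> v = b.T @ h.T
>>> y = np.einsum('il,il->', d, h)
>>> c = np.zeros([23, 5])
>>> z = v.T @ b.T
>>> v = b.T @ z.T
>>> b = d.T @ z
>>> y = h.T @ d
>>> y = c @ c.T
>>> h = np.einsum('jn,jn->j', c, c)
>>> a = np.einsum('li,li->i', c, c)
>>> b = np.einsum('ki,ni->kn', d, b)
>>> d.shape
(23, 31)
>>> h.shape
(23,)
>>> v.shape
(3, 23)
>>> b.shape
(23, 31)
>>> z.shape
(23, 31)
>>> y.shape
(23, 23)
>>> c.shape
(23, 5)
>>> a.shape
(5,)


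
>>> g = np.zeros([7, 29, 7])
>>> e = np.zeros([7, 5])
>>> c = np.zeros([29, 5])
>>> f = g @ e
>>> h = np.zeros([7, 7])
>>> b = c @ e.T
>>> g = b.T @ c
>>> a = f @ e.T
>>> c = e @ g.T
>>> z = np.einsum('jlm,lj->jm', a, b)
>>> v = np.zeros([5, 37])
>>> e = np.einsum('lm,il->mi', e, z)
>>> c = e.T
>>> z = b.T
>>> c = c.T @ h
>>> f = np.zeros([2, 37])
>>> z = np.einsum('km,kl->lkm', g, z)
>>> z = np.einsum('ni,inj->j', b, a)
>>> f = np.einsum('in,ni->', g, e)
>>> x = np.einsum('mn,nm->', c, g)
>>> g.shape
(7, 5)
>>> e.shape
(5, 7)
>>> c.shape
(5, 7)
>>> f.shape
()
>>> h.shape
(7, 7)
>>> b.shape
(29, 7)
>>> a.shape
(7, 29, 7)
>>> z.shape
(7,)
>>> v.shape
(5, 37)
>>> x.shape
()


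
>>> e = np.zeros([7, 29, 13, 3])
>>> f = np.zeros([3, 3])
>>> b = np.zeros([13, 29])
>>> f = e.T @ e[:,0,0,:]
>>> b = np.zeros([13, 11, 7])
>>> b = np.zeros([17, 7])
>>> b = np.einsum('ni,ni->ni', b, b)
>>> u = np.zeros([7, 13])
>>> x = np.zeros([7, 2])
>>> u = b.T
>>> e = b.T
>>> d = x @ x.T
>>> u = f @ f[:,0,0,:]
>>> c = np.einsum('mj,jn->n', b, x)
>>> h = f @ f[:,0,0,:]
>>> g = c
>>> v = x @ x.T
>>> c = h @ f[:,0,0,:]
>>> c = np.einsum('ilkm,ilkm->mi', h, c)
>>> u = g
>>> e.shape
(7, 17)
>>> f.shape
(3, 13, 29, 3)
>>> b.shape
(17, 7)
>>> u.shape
(2,)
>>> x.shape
(7, 2)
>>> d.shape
(7, 7)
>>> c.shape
(3, 3)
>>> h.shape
(3, 13, 29, 3)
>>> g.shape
(2,)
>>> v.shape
(7, 7)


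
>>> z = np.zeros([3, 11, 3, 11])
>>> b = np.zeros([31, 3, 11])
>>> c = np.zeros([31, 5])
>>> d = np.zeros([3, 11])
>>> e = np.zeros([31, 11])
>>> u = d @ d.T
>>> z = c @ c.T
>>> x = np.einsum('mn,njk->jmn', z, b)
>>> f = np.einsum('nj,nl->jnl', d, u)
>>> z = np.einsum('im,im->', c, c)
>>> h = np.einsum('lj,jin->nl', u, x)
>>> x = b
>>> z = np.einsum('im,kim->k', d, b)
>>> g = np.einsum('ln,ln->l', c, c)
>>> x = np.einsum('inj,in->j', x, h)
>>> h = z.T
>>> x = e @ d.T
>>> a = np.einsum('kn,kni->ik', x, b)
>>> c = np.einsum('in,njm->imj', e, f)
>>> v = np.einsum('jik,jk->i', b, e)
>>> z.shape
(31,)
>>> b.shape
(31, 3, 11)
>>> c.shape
(31, 3, 3)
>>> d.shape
(3, 11)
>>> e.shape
(31, 11)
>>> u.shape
(3, 3)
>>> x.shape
(31, 3)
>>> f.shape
(11, 3, 3)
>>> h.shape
(31,)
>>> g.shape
(31,)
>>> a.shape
(11, 31)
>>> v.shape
(3,)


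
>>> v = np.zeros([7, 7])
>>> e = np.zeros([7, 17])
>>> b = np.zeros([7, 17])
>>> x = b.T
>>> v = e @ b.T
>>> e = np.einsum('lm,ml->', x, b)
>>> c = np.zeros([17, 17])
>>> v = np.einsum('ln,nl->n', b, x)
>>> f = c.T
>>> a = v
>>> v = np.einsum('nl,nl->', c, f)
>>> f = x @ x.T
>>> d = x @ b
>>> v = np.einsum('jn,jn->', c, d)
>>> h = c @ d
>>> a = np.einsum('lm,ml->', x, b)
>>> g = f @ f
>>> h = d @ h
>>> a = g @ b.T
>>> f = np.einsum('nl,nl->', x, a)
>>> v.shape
()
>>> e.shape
()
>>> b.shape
(7, 17)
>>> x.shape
(17, 7)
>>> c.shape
(17, 17)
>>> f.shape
()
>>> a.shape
(17, 7)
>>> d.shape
(17, 17)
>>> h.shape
(17, 17)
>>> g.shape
(17, 17)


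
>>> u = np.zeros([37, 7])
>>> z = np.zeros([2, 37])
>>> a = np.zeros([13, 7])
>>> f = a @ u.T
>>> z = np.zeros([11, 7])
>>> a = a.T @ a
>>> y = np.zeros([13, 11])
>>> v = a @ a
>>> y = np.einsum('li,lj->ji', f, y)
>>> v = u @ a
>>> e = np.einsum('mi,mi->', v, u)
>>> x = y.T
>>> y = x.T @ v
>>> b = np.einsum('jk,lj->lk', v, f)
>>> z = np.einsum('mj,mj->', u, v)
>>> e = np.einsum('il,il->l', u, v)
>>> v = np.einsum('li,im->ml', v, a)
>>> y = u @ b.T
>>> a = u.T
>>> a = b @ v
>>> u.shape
(37, 7)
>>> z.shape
()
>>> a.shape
(13, 37)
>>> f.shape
(13, 37)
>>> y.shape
(37, 13)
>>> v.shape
(7, 37)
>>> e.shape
(7,)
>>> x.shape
(37, 11)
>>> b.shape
(13, 7)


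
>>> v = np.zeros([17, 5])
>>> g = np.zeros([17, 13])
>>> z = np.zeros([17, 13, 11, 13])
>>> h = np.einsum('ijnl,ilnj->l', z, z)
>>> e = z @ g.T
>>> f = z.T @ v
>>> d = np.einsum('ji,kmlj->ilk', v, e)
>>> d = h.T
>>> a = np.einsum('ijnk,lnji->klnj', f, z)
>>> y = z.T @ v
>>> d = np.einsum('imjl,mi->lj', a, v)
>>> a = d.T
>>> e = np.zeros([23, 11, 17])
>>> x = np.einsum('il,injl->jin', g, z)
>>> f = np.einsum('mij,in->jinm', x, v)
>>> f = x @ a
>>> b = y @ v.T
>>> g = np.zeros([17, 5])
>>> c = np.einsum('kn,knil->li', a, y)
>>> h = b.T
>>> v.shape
(17, 5)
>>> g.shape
(17, 5)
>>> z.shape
(17, 13, 11, 13)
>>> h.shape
(17, 13, 11, 13)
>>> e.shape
(23, 11, 17)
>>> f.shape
(11, 17, 11)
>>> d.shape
(11, 13)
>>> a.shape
(13, 11)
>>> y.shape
(13, 11, 13, 5)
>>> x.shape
(11, 17, 13)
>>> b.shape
(13, 11, 13, 17)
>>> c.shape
(5, 13)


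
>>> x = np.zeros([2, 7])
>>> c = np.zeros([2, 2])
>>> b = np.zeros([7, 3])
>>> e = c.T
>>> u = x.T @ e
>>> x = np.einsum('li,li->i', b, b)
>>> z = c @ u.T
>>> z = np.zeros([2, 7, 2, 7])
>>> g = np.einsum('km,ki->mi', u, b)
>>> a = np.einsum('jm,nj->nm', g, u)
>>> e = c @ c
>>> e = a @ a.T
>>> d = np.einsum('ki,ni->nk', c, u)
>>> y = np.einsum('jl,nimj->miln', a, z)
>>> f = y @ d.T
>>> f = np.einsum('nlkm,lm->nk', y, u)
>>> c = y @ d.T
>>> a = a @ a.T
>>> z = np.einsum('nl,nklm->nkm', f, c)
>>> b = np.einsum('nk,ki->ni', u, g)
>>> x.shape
(3,)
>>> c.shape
(2, 7, 3, 7)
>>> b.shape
(7, 3)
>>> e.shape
(7, 7)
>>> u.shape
(7, 2)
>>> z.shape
(2, 7, 7)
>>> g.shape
(2, 3)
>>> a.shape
(7, 7)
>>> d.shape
(7, 2)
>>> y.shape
(2, 7, 3, 2)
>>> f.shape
(2, 3)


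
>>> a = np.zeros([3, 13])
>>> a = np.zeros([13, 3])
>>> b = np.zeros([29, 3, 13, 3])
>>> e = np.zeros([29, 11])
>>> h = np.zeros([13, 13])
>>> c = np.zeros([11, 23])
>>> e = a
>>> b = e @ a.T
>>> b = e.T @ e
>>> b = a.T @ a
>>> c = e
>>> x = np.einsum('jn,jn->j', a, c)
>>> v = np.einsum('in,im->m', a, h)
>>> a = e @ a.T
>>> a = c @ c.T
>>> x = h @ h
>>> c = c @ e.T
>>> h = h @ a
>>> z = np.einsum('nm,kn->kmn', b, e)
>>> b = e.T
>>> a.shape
(13, 13)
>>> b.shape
(3, 13)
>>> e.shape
(13, 3)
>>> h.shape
(13, 13)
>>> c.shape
(13, 13)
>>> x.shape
(13, 13)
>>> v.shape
(13,)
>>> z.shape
(13, 3, 3)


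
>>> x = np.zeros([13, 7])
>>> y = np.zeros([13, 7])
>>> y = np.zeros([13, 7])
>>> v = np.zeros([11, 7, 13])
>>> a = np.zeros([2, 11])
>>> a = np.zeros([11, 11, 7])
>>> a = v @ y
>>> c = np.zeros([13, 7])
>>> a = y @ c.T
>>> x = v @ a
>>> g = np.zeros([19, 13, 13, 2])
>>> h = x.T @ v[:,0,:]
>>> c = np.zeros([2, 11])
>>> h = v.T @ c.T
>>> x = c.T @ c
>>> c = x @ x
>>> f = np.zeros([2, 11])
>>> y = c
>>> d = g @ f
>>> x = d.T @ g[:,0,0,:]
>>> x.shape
(11, 13, 13, 2)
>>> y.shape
(11, 11)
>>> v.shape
(11, 7, 13)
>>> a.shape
(13, 13)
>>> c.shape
(11, 11)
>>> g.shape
(19, 13, 13, 2)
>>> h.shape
(13, 7, 2)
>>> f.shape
(2, 11)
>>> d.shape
(19, 13, 13, 11)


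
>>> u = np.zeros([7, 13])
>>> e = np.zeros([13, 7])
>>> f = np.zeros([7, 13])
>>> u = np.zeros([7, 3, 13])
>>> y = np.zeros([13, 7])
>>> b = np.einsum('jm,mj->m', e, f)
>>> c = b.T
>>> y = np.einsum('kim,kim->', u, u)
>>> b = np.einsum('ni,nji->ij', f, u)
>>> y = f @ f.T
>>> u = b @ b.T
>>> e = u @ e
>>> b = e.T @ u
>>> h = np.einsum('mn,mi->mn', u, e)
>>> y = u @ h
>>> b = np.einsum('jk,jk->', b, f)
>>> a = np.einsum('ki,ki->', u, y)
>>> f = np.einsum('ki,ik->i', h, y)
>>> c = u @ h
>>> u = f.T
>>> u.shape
(13,)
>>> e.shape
(13, 7)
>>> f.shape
(13,)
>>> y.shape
(13, 13)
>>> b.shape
()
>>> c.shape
(13, 13)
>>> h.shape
(13, 13)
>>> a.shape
()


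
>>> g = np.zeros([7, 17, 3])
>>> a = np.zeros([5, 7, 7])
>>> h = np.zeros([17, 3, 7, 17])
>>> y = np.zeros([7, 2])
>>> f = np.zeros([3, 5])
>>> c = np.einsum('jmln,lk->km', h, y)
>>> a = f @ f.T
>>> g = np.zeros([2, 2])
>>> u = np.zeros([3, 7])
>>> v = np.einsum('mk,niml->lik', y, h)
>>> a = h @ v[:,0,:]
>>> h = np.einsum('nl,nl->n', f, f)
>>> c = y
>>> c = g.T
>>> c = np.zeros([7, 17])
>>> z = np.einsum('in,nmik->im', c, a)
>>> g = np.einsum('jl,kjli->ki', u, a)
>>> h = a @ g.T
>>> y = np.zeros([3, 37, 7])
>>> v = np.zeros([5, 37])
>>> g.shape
(17, 2)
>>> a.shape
(17, 3, 7, 2)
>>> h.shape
(17, 3, 7, 17)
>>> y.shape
(3, 37, 7)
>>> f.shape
(3, 5)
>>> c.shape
(7, 17)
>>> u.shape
(3, 7)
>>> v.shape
(5, 37)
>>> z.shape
(7, 3)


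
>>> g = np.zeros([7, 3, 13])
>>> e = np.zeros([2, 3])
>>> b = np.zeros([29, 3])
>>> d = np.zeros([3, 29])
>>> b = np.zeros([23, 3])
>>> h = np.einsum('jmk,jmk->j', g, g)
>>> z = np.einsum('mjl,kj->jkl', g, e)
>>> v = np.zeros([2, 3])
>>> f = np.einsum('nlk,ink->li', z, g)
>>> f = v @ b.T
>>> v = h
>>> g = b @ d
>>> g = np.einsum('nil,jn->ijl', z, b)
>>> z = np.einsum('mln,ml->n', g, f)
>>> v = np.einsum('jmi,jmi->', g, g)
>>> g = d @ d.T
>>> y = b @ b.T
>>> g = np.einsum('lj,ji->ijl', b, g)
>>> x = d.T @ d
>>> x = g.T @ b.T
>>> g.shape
(3, 3, 23)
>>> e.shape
(2, 3)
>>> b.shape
(23, 3)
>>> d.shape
(3, 29)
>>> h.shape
(7,)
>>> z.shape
(13,)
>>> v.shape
()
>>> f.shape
(2, 23)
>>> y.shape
(23, 23)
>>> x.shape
(23, 3, 23)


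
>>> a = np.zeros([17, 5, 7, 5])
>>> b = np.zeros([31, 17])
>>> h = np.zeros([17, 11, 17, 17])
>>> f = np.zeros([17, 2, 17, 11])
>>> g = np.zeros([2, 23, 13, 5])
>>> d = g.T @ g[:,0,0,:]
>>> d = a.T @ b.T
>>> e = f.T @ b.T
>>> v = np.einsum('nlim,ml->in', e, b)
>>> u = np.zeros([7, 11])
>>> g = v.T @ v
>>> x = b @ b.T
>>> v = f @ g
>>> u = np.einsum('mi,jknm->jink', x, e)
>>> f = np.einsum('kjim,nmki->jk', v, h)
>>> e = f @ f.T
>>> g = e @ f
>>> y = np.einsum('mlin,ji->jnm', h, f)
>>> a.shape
(17, 5, 7, 5)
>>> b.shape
(31, 17)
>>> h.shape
(17, 11, 17, 17)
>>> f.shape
(2, 17)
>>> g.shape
(2, 17)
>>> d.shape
(5, 7, 5, 31)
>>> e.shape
(2, 2)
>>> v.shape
(17, 2, 17, 11)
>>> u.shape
(11, 31, 2, 17)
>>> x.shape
(31, 31)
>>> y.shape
(2, 17, 17)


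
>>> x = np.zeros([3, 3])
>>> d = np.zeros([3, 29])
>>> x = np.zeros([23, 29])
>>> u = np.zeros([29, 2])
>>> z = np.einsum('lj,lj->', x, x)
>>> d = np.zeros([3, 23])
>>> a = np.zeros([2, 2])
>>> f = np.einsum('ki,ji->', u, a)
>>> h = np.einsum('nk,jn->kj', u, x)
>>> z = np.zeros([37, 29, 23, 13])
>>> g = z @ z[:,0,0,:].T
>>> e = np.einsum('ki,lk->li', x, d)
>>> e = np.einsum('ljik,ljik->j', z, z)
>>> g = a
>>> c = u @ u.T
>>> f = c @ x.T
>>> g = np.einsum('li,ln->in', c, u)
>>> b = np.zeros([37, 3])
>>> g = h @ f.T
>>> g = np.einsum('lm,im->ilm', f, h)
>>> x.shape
(23, 29)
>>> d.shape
(3, 23)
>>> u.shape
(29, 2)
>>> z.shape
(37, 29, 23, 13)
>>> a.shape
(2, 2)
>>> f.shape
(29, 23)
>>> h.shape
(2, 23)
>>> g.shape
(2, 29, 23)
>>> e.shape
(29,)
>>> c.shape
(29, 29)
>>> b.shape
(37, 3)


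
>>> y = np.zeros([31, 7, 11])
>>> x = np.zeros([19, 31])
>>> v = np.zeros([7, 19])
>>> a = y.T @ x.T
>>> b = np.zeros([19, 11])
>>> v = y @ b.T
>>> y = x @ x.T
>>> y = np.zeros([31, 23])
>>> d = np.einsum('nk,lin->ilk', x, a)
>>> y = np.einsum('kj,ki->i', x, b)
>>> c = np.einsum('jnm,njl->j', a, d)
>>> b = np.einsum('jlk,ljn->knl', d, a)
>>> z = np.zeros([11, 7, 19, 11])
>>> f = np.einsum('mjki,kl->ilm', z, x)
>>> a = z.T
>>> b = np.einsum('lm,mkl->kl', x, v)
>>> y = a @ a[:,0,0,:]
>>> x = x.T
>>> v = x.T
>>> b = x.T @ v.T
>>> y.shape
(11, 19, 7, 11)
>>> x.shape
(31, 19)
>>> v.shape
(19, 31)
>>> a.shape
(11, 19, 7, 11)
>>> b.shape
(19, 19)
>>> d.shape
(7, 11, 31)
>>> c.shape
(11,)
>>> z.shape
(11, 7, 19, 11)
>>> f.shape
(11, 31, 11)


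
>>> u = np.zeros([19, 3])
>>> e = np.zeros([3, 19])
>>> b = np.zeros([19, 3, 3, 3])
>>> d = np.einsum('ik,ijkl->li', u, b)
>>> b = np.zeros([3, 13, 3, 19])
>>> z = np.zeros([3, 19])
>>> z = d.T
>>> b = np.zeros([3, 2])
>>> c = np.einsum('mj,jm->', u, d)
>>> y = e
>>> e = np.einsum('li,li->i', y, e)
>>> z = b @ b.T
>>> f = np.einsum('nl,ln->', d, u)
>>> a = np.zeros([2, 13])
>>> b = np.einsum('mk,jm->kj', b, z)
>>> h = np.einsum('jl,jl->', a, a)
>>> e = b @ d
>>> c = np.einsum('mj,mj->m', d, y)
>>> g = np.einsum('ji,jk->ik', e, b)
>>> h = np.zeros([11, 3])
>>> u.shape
(19, 3)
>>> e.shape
(2, 19)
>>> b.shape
(2, 3)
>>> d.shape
(3, 19)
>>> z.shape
(3, 3)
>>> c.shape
(3,)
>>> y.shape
(3, 19)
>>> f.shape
()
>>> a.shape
(2, 13)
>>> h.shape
(11, 3)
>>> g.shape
(19, 3)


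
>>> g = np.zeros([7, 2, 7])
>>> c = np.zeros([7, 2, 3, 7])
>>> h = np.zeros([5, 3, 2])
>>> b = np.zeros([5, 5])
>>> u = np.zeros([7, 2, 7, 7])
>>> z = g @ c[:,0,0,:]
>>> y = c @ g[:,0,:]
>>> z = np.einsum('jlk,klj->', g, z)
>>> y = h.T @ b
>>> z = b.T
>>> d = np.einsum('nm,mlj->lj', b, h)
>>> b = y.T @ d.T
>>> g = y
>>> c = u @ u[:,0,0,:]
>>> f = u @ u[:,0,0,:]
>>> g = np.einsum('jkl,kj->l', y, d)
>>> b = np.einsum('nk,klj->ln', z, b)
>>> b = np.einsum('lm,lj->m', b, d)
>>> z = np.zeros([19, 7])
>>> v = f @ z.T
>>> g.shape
(5,)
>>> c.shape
(7, 2, 7, 7)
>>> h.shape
(5, 3, 2)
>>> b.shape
(5,)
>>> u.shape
(7, 2, 7, 7)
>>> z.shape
(19, 7)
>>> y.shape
(2, 3, 5)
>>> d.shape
(3, 2)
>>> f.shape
(7, 2, 7, 7)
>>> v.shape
(7, 2, 7, 19)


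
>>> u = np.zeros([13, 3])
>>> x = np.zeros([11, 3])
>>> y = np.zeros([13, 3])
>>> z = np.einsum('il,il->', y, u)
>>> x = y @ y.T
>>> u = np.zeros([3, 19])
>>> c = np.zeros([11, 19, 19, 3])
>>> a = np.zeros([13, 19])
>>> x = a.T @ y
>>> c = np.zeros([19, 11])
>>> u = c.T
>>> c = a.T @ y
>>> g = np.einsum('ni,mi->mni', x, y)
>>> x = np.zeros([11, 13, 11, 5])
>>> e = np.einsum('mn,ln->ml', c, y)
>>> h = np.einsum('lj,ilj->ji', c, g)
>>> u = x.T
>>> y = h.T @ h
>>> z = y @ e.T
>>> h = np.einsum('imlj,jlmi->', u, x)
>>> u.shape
(5, 11, 13, 11)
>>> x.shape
(11, 13, 11, 5)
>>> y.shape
(13, 13)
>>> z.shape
(13, 19)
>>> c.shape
(19, 3)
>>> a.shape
(13, 19)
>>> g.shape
(13, 19, 3)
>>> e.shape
(19, 13)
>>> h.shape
()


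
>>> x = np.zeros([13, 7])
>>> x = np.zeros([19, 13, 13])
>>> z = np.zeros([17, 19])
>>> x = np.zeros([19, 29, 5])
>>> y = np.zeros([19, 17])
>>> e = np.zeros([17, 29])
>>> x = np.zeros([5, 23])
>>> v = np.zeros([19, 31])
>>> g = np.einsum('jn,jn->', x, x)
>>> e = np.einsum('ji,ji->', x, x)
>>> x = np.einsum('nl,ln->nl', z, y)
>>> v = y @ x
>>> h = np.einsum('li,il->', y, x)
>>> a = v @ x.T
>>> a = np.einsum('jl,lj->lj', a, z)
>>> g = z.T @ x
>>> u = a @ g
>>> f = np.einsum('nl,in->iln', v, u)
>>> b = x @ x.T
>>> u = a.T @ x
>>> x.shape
(17, 19)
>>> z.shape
(17, 19)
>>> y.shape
(19, 17)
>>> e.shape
()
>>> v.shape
(19, 19)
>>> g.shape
(19, 19)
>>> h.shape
()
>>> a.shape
(17, 19)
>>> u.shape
(19, 19)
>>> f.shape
(17, 19, 19)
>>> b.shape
(17, 17)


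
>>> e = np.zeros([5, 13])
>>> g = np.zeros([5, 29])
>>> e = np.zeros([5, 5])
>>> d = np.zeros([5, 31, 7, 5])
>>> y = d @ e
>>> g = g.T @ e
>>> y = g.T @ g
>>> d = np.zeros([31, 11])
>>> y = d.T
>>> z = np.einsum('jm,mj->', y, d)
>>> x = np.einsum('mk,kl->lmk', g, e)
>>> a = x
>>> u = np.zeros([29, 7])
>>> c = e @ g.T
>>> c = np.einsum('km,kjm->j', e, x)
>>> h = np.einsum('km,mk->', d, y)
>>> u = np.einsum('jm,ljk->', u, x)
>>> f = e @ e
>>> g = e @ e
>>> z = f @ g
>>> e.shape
(5, 5)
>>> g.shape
(5, 5)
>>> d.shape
(31, 11)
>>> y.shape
(11, 31)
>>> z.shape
(5, 5)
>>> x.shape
(5, 29, 5)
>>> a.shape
(5, 29, 5)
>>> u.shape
()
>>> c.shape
(29,)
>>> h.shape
()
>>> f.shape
(5, 5)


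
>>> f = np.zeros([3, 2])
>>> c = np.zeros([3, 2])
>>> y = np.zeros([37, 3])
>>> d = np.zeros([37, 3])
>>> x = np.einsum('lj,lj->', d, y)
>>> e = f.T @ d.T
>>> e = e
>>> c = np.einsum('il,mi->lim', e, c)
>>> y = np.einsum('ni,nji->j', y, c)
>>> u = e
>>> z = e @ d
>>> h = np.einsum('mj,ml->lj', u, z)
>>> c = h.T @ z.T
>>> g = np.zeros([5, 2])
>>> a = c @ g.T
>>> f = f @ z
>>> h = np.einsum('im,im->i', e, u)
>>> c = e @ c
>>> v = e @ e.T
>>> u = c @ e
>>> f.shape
(3, 3)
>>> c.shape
(2, 2)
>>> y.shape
(2,)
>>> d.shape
(37, 3)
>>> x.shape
()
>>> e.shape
(2, 37)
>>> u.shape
(2, 37)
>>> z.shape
(2, 3)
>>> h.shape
(2,)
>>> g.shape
(5, 2)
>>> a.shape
(37, 5)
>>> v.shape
(2, 2)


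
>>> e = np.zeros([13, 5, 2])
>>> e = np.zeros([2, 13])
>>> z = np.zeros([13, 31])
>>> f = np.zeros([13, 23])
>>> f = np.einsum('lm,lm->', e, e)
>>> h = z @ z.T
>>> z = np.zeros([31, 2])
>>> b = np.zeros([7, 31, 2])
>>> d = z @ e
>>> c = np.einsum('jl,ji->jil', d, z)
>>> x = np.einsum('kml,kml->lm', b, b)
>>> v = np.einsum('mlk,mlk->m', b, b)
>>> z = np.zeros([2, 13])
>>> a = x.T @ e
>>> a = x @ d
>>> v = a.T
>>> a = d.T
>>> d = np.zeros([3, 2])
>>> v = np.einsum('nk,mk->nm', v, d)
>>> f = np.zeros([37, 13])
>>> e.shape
(2, 13)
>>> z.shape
(2, 13)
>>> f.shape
(37, 13)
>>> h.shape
(13, 13)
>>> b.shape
(7, 31, 2)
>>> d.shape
(3, 2)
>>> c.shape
(31, 2, 13)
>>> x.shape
(2, 31)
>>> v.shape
(13, 3)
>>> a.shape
(13, 31)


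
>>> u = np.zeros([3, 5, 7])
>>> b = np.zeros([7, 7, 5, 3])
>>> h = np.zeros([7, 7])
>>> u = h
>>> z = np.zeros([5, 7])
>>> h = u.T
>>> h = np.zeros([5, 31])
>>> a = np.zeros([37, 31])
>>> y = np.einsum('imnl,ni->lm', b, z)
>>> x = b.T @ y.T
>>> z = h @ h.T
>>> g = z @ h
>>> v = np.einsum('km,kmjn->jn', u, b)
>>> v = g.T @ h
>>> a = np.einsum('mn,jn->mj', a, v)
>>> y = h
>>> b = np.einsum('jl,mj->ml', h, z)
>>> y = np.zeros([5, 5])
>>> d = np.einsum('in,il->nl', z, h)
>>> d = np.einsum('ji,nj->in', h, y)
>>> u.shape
(7, 7)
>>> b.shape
(5, 31)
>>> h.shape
(5, 31)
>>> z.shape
(5, 5)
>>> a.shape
(37, 31)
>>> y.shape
(5, 5)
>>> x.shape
(3, 5, 7, 3)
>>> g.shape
(5, 31)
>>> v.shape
(31, 31)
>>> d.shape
(31, 5)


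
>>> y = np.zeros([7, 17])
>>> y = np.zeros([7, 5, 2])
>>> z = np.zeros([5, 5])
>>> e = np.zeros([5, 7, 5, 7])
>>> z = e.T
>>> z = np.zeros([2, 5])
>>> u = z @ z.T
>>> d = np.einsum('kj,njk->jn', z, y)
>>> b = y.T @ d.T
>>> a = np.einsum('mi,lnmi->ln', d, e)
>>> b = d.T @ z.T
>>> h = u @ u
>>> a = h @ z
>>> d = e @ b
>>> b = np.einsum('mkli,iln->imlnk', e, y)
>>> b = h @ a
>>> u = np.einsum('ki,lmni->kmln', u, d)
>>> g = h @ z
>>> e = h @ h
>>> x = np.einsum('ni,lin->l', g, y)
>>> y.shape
(7, 5, 2)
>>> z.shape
(2, 5)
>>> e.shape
(2, 2)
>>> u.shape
(2, 7, 5, 5)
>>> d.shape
(5, 7, 5, 2)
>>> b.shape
(2, 5)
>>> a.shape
(2, 5)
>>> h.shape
(2, 2)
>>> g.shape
(2, 5)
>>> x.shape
(7,)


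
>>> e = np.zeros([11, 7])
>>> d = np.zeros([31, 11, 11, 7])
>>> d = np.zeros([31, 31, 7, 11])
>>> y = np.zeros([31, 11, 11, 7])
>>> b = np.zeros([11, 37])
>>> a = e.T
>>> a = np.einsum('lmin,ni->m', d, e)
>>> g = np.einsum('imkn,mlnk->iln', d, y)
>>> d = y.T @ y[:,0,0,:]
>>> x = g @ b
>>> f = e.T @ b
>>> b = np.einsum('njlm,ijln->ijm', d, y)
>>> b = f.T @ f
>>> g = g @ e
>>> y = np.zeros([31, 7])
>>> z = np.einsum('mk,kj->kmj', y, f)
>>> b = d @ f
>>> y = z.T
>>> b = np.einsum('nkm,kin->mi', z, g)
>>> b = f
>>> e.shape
(11, 7)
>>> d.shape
(7, 11, 11, 7)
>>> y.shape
(37, 31, 7)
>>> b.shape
(7, 37)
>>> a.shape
(31,)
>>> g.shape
(31, 11, 7)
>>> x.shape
(31, 11, 37)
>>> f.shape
(7, 37)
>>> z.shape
(7, 31, 37)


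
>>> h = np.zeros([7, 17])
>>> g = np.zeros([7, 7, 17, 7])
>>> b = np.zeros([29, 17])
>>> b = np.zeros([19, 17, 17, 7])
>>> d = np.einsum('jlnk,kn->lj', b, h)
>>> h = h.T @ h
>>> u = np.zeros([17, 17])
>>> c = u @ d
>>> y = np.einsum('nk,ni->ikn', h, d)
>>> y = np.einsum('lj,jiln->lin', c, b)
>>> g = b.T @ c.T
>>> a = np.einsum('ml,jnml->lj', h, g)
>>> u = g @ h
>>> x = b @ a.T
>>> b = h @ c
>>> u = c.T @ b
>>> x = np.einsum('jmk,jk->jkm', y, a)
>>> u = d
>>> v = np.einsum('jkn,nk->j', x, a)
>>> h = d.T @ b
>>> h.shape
(19, 19)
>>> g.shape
(7, 17, 17, 17)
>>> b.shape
(17, 19)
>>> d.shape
(17, 19)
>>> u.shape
(17, 19)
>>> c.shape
(17, 19)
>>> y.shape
(17, 17, 7)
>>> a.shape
(17, 7)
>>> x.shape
(17, 7, 17)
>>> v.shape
(17,)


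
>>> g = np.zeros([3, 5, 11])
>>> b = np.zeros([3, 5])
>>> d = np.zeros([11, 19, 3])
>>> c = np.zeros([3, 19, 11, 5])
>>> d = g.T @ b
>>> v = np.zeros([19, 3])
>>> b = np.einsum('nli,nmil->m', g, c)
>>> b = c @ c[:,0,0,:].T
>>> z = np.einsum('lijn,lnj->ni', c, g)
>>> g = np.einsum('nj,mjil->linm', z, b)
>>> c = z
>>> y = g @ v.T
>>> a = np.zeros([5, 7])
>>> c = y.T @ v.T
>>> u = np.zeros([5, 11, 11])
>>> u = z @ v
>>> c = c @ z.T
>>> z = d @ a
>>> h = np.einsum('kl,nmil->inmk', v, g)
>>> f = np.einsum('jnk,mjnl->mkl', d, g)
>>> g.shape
(3, 11, 5, 3)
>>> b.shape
(3, 19, 11, 3)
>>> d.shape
(11, 5, 5)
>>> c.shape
(19, 5, 11, 5)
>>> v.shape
(19, 3)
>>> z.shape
(11, 5, 7)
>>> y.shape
(3, 11, 5, 19)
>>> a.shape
(5, 7)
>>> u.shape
(5, 3)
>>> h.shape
(5, 3, 11, 19)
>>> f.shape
(3, 5, 3)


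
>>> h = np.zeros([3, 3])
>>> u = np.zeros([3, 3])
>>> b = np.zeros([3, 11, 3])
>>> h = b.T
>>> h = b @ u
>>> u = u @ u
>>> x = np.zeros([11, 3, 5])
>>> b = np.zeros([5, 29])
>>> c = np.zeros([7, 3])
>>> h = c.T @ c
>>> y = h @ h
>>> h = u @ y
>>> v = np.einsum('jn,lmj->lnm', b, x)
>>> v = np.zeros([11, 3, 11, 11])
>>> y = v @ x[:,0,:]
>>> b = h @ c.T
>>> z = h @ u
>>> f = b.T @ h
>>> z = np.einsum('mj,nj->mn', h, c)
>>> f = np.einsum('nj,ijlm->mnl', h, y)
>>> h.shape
(3, 3)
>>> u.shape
(3, 3)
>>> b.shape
(3, 7)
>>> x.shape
(11, 3, 5)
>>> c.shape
(7, 3)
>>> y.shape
(11, 3, 11, 5)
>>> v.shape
(11, 3, 11, 11)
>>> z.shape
(3, 7)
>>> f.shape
(5, 3, 11)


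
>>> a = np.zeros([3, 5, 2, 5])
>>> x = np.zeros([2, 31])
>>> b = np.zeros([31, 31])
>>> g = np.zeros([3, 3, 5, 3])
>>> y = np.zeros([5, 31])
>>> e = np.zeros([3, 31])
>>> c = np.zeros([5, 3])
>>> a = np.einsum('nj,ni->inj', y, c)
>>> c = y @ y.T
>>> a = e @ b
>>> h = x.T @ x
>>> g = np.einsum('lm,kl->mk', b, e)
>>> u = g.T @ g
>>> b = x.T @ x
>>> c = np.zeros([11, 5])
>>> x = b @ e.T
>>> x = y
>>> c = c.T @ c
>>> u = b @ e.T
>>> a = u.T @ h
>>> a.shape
(3, 31)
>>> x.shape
(5, 31)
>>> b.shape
(31, 31)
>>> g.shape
(31, 3)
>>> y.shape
(5, 31)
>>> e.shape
(3, 31)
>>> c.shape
(5, 5)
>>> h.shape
(31, 31)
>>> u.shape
(31, 3)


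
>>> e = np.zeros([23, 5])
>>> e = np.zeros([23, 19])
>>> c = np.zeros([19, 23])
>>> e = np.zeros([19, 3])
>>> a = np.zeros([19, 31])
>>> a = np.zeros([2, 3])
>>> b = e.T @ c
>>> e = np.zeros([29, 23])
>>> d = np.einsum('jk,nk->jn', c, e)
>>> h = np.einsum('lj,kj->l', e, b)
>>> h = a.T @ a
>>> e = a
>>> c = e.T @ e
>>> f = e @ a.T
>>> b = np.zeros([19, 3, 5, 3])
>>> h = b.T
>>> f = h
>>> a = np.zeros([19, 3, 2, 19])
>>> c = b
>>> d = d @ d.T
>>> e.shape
(2, 3)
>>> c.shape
(19, 3, 5, 3)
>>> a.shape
(19, 3, 2, 19)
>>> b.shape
(19, 3, 5, 3)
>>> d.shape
(19, 19)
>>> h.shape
(3, 5, 3, 19)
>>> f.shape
(3, 5, 3, 19)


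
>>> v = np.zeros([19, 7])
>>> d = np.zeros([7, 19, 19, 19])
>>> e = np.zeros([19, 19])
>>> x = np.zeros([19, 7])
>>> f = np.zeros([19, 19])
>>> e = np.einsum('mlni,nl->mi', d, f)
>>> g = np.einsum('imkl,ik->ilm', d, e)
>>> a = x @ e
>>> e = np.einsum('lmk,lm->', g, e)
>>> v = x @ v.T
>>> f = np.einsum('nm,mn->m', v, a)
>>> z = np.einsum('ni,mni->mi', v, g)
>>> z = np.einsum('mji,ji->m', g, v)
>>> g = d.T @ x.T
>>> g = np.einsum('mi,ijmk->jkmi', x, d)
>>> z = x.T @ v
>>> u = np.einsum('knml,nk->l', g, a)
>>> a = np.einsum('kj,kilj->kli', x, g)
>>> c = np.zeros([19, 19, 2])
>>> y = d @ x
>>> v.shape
(19, 19)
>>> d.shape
(7, 19, 19, 19)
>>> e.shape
()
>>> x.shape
(19, 7)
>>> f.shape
(19,)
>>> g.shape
(19, 19, 19, 7)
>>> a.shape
(19, 19, 19)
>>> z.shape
(7, 19)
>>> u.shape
(7,)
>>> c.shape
(19, 19, 2)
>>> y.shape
(7, 19, 19, 7)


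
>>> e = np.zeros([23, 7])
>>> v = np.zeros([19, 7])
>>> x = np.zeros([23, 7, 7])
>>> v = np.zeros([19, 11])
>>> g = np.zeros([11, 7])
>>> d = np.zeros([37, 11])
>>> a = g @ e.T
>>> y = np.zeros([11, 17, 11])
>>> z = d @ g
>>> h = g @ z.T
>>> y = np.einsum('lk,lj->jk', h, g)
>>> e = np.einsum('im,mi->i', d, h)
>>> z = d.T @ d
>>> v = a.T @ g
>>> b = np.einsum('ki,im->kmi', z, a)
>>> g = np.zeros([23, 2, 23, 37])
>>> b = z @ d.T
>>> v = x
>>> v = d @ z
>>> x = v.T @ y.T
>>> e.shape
(37,)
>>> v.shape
(37, 11)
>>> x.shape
(11, 7)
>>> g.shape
(23, 2, 23, 37)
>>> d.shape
(37, 11)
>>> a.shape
(11, 23)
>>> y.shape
(7, 37)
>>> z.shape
(11, 11)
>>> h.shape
(11, 37)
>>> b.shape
(11, 37)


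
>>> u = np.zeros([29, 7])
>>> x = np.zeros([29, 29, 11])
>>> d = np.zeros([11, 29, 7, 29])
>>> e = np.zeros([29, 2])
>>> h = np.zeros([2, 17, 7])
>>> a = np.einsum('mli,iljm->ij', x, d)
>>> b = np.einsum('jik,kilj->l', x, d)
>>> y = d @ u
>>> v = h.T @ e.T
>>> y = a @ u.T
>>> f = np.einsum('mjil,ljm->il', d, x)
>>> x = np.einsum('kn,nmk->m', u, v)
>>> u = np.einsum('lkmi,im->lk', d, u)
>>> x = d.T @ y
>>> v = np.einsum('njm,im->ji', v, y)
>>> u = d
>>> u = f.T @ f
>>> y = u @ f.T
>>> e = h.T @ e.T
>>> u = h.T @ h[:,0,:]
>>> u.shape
(7, 17, 7)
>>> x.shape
(29, 7, 29, 29)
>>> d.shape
(11, 29, 7, 29)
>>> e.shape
(7, 17, 29)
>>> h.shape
(2, 17, 7)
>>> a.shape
(11, 7)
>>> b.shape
(7,)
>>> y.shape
(29, 7)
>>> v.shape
(17, 11)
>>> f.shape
(7, 29)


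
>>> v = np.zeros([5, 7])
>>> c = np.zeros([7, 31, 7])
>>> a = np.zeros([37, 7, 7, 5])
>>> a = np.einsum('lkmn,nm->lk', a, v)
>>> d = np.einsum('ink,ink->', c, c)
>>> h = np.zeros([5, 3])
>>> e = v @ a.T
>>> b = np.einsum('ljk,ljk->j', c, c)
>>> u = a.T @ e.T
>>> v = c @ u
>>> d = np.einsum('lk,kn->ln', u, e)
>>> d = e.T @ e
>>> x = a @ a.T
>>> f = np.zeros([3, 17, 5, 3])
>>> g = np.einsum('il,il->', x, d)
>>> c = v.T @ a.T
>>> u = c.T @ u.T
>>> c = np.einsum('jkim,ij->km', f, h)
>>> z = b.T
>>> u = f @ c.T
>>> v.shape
(7, 31, 5)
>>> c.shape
(17, 3)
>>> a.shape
(37, 7)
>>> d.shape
(37, 37)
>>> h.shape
(5, 3)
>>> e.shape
(5, 37)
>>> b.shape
(31,)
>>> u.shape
(3, 17, 5, 17)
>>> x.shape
(37, 37)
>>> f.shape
(3, 17, 5, 3)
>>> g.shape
()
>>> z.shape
(31,)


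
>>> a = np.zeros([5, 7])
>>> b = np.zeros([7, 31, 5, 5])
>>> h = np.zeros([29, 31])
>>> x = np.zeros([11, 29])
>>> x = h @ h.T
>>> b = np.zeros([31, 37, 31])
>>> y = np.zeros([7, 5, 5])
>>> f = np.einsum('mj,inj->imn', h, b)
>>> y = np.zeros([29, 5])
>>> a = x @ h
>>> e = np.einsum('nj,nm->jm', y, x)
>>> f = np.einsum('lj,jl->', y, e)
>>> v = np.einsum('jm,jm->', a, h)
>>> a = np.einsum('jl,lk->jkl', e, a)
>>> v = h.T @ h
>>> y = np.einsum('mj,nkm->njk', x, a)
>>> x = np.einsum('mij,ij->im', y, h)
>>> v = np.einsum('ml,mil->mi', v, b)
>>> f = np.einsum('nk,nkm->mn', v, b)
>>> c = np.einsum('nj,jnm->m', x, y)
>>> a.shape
(5, 31, 29)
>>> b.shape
(31, 37, 31)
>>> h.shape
(29, 31)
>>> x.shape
(29, 5)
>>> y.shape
(5, 29, 31)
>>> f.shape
(31, 31)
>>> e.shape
(5, 29)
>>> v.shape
(31, 37)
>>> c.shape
(31,)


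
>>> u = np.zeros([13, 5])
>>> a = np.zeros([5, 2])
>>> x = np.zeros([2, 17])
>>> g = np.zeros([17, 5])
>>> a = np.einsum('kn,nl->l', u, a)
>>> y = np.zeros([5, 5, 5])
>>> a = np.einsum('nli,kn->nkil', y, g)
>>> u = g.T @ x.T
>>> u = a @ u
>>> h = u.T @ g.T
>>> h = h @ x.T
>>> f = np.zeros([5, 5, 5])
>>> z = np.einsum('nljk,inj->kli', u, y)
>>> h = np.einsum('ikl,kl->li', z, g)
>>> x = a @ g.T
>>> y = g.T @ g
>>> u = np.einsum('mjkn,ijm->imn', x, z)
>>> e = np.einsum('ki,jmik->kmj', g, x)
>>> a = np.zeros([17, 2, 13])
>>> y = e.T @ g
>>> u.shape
(2, 5, 17)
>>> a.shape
(17, 2, 13)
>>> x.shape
(5, 17, 5, 17)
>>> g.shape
(17, 5)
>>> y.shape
(5, 17, 5)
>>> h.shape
(5, 2)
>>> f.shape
(5, 5, 5)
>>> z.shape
(2, 17, 5)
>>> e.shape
(17, 17, 5)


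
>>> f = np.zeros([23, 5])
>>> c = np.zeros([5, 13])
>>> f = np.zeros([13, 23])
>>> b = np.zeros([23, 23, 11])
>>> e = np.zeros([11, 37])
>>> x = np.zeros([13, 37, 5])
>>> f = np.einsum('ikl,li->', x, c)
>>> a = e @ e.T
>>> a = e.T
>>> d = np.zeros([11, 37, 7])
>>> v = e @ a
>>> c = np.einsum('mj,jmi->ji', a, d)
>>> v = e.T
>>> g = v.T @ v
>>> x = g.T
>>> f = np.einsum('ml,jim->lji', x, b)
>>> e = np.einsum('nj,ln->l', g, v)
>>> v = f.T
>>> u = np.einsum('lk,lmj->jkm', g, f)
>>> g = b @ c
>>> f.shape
(11, 23, 23)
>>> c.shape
(11, 7)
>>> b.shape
(23, 23, 11)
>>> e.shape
(37,)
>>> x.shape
(11, 11)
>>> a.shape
(37, 11)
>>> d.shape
(11, 37, 7)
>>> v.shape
(23, 23, 11)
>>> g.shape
(23, 23, 7)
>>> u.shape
(23, 11, 23)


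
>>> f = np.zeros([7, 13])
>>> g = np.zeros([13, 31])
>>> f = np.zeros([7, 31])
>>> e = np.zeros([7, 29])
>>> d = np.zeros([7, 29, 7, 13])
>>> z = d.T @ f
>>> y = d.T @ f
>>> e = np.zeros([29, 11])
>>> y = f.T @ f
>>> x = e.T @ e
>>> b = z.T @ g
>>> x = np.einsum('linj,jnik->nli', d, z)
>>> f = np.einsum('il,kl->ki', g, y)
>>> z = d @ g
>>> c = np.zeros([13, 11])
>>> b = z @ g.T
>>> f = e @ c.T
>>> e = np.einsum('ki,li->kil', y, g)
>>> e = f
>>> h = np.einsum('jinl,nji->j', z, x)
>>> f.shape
(29, 13)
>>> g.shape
(13, 31)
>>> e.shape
(29, 13)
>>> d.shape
(7, 29, 7, 13)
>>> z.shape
(7, 29, 7, 31)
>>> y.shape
(31, 31)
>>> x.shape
(7, 7, 29)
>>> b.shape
(7, 29, 7, 13)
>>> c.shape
(13, 11)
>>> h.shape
(7,)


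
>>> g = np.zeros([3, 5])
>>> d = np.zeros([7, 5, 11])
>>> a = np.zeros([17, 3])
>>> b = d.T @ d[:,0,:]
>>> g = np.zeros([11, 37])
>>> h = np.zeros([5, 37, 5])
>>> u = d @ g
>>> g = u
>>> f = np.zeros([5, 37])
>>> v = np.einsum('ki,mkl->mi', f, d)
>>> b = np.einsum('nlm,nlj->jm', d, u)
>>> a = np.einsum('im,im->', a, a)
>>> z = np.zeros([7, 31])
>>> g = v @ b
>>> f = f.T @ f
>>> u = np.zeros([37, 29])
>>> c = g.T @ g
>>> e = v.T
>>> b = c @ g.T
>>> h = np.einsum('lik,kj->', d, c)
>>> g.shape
(7, 11)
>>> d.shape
(7, 5, 11)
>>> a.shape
()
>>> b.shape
(11, 7)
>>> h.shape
()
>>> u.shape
(37, 29)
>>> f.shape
(37, 37)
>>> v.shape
(7, 37)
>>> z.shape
(7, 31)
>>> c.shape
(11, 11)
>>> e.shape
(37, 7)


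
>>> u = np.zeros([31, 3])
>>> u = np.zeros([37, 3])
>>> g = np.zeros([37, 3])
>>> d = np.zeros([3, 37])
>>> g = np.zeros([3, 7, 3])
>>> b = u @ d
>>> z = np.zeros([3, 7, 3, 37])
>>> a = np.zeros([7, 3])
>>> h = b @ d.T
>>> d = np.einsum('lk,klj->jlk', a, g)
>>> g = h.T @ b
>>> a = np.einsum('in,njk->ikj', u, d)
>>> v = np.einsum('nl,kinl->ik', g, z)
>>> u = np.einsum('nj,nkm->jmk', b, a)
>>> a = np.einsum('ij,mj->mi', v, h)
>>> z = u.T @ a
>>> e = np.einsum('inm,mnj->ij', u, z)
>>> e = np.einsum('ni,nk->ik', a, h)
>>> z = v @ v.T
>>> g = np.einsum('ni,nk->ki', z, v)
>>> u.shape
(37, 7, 3)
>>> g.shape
(3, 7)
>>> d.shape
(3, 7, 3)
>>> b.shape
(37, 37)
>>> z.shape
(7, 7)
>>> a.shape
(37, 7)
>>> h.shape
(37, 3)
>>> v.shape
(7, 3)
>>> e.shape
(7, 3)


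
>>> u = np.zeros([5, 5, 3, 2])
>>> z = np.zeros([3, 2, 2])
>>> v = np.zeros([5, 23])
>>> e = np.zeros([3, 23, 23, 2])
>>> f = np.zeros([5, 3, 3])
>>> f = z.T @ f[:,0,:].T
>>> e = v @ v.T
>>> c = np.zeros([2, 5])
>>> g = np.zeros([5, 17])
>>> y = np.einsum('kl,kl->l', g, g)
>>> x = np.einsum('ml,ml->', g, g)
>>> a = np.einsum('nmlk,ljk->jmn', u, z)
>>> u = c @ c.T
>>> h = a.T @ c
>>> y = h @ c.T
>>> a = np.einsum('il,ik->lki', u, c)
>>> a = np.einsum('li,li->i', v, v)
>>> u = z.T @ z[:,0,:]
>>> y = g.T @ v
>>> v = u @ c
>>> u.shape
(2, 2, 2)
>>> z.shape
(3, 2, 2)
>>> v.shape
(2, 2, 5)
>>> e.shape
(5, 5)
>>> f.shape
(2, 2, 5)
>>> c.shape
(2, 5)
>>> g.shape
(5, 17)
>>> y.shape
(17, 23)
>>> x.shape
()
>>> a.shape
(23,)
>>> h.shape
(5, 5, 5)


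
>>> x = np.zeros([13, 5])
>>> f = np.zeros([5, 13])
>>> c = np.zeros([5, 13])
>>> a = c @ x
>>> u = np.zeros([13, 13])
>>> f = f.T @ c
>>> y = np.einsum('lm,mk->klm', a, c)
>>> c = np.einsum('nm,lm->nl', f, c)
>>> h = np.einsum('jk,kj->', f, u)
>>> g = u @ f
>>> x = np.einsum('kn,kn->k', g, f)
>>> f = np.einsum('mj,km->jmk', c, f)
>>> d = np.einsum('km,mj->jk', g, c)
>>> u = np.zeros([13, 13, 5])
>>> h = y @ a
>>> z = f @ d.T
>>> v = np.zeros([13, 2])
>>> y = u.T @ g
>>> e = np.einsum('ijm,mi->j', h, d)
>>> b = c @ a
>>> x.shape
(13,)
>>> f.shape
(5, 13, 13)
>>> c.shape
(13, 5)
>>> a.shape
(5, 5)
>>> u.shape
(13, 13, 5)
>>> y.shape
(5, 13, 13)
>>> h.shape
(13, 5, 5)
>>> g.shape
(13, 13)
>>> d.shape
(5, 13)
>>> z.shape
(5, 13, 5)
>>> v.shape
(13, 2)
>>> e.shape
(5,)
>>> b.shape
(13, 5)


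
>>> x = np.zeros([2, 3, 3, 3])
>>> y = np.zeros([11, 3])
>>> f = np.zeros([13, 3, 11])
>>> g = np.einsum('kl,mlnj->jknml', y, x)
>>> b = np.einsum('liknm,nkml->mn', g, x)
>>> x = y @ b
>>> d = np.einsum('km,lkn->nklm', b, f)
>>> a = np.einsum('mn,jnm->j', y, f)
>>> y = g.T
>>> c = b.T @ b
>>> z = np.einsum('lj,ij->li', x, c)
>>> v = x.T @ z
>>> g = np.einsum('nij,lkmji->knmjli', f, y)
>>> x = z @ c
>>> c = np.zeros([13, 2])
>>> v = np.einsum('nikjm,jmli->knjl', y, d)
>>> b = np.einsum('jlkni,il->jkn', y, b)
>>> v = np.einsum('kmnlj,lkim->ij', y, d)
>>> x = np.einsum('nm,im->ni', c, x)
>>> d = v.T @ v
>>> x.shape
(13, 11)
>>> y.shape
(3, 2, 3, 11, 3)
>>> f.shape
(13, 3, 11)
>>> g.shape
(2, 13, 3, 11, 3, 3)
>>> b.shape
(3, 3, 11)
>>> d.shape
(3, 3)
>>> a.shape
(13,)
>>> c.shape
(13, 2)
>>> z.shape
(11, 2)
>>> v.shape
(13, 3)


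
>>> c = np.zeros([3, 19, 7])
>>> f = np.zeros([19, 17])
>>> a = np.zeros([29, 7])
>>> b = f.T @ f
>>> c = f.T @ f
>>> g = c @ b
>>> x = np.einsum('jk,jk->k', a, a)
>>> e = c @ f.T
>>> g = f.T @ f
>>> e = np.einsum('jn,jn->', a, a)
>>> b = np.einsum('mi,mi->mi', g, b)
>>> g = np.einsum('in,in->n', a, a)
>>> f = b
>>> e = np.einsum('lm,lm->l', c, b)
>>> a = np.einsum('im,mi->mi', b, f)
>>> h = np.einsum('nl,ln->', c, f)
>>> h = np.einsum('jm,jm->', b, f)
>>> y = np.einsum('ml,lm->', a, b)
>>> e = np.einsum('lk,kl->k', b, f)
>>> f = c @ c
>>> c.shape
(17, 17)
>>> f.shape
(17, 17)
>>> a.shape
(17, 17)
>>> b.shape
(17, 17)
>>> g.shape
(7,)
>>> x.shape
(7,)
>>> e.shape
(17,)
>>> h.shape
()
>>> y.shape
()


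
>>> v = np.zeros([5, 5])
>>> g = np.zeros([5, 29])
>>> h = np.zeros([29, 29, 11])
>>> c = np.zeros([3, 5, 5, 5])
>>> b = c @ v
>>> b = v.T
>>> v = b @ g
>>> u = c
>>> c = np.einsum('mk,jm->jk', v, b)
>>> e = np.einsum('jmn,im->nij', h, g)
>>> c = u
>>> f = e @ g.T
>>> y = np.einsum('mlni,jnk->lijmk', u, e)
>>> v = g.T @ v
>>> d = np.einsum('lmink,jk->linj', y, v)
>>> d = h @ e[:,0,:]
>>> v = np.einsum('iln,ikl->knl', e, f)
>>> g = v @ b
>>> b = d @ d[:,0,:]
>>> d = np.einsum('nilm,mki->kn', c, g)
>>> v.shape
(5, 29, 5)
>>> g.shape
(5, 29, 5)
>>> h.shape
(29, 29, 11)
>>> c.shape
(3, 5, 5, 5)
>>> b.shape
(29, 29, 29)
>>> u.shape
(3, 5, 5, 5)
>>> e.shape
(11, 5, 29)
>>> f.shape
(11, 5, 5)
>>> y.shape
(5, 5, 11, 3, 29)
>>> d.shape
(29, 3)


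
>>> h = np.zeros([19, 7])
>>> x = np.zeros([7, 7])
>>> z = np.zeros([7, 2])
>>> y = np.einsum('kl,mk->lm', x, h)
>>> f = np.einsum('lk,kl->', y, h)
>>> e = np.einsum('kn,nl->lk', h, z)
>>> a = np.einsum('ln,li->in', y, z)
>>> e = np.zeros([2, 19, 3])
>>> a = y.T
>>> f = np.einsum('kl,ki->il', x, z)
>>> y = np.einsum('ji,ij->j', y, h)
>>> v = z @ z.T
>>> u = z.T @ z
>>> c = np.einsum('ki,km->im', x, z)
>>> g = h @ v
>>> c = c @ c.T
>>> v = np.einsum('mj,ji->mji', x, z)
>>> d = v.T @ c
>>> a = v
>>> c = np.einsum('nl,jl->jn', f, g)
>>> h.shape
(19, 7)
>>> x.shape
(7, 7)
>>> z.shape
(7, 2)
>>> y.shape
(7,)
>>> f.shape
(2, 7)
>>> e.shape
(2, 19, 3)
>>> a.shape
(7, 7, 2)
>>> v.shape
(7, 7, 2)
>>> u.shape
(2, 2)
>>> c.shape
(19, 2)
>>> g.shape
(19, 7)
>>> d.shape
(2, 7, 7)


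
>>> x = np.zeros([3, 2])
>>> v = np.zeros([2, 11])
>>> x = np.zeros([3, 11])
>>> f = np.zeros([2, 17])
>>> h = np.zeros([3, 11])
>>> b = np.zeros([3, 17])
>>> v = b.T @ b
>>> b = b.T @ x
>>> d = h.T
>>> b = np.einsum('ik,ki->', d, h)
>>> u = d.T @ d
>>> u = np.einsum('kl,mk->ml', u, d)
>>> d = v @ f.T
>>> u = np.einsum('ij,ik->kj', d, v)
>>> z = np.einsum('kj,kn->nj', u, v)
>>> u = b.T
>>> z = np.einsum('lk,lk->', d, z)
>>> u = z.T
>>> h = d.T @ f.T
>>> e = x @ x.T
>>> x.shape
(3, 11)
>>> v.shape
(17, 17)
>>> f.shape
(2, 17)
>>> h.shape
(2, 2)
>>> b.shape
()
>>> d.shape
(17, 2)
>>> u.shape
()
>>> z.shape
()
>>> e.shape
(3, 3)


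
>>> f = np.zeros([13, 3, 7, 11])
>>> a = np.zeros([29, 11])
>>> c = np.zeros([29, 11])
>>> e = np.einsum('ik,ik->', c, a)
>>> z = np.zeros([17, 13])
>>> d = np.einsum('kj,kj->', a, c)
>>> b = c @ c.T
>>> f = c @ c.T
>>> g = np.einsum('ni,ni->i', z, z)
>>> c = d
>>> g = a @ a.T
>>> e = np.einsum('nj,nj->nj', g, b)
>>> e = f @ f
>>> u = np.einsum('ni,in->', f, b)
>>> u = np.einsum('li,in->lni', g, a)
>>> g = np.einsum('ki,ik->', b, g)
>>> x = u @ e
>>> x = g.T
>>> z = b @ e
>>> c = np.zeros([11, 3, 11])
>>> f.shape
(29, 29)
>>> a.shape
(29, 11)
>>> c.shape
(11, 3, 11)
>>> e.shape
(29, 29)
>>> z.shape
(29, 29)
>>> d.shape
()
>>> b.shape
(29, 29)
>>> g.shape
()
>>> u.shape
(29, 11, 29)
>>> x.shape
()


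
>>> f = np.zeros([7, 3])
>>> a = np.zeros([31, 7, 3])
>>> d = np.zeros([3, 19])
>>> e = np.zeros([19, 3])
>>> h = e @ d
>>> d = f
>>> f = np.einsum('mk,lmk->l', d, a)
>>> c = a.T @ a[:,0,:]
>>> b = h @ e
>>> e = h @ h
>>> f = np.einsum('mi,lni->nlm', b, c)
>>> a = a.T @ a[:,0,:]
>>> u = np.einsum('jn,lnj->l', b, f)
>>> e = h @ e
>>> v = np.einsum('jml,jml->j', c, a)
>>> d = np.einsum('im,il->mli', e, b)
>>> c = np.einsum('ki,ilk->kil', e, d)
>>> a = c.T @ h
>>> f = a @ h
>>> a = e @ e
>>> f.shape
(3, 19, 19)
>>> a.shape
(19, 19)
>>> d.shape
(19, 3, 19)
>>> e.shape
(19, 19)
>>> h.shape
(19, 19)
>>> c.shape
(19, 19, 3)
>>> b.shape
(19, 3)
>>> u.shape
(7,)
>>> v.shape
(3,)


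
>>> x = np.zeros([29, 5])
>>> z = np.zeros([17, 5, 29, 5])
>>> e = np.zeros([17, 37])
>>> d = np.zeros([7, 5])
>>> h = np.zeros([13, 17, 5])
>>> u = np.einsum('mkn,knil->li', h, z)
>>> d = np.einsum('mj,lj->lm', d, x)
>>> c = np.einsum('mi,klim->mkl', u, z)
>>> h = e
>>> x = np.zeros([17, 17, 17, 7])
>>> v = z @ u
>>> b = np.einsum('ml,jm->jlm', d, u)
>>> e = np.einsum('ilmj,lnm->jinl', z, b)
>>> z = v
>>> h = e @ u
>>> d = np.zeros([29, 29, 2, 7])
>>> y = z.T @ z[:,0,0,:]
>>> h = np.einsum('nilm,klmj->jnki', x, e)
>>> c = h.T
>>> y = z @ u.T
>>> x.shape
(17, 17, 17, 7)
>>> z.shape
(17, 5, 29, 29)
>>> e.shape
(5, 17, 7, 5)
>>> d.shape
(29, 29, 2, 7)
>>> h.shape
(5, 17, 5, 17)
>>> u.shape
(5, 29)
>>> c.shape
(17, 5, 17, 5)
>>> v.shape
(17, 5, 29, 29)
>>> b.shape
(5, 7, 29)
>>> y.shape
(17, 5, 29, 5)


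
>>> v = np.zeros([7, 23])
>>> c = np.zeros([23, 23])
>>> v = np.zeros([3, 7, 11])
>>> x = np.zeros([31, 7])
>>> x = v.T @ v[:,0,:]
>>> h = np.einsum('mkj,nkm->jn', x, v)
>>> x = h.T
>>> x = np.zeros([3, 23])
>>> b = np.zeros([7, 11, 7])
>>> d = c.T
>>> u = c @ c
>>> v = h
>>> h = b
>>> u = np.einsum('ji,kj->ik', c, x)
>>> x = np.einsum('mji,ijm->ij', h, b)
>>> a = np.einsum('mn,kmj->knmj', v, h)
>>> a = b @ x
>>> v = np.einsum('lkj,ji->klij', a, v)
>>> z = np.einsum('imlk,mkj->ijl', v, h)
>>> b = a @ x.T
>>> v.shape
(11, 7, 3, 11)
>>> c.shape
(23, 23)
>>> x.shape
(7, 11)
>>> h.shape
(7, 11, 7)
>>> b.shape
(7, 11, 7)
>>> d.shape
(23, 23)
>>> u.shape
(23, 3)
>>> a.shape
(7, 11, 11)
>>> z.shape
(11, 7, 3)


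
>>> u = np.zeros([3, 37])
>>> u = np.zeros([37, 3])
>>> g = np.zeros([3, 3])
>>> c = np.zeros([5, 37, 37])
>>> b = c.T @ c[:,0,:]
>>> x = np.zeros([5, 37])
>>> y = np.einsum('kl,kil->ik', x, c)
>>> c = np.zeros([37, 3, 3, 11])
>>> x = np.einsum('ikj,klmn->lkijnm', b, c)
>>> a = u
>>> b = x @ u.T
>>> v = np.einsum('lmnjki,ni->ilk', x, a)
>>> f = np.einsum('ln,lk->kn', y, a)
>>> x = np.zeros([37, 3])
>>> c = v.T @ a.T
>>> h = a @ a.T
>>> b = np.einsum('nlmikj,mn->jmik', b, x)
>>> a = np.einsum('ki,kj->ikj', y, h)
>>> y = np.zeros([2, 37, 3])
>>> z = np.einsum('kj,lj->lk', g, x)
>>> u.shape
(37, 3)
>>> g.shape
(3, 3)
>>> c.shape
(11, 3, 37)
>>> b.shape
(37, 37, 37, 11)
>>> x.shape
(37, 3)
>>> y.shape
(2, 37, 3)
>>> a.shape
(5, 37, 37)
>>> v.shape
(3, 3, 11)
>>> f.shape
(3, 5)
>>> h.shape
(37, 37)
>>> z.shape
(37, 3)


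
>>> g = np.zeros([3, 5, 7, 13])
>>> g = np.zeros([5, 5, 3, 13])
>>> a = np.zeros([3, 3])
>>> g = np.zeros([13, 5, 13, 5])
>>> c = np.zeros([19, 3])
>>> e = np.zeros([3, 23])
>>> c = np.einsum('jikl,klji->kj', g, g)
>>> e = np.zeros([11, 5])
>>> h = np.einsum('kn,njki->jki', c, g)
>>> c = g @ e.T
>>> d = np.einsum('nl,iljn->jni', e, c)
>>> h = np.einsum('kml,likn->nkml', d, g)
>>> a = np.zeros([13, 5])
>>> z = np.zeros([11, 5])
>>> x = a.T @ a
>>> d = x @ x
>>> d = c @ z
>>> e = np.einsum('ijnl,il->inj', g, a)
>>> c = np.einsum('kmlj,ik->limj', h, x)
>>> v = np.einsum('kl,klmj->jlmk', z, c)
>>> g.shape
(13, 5, 13, 5)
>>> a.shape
(13, 5)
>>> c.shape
(11, 5, 13, 13)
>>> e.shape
(13, 13, 5)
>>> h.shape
(5, 13, 11, 13)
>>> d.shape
(13, 5, 13, 5)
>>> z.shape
(11, 5)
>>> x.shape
(5, 5)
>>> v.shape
(13, 5, 13, 11)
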